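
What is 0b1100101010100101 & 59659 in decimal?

a = 1100101010100101
59659 = 1110100100001011
AND → 1100100000000001 = 51201

51201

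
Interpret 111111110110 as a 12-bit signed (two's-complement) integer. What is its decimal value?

-10

pattern = 111111110110 (MSB is 1 ⇒ negative)
Invert: 000000001001, add 1 → 000000001010 = 10, so the value is -10.
(Equivalently: 4086 - 2^12 = 4086 - 4096 = -10.)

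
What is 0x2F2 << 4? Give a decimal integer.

0x2F2 = 00001011110010
shift left by 4 → 10111100100000 = 12064
(equivalently, 754 × 2^4 = 754 × 16)

12064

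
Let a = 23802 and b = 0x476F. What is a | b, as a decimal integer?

24575

23802 = 101110011111010
0x476F = 100011101101111
 OR → 101111111111111 = 24575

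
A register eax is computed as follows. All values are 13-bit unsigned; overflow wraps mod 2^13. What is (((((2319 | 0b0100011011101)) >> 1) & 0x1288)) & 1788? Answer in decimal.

2319 = 0100100001111
0b0100011011101 = 0100011011101
→ | → 0100111011111 = 2527
→ >> 1 → 0010011101111 = 1263
0x1288 = 1001010001000
→ & → 0000010001000 = 136
1788 = 0011011111100
→ & → 0000010001000 = 136

136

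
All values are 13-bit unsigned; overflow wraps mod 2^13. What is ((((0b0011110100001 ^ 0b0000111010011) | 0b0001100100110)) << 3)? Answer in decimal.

7088

0b0011110100001 = 0011110100001
0b0000111010011 = 0000111010011
→ ^ → 0011001110010 = 1650
0b0001100100110 = 0001100100110
→ | → 0011101110110 = 1910
→ << 3 (mod 2^13) → 1101110110000 = 7088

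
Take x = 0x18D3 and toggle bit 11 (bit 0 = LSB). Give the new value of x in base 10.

4307

x = 1100011010011
bit 11 is currently 1; toggle it via x ^ (1 << 11) = x ^ 2048
→ 1000011010011 = 4307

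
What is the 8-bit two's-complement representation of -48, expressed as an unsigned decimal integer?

208

48 in 8 bits: 00110000
Invert: 11001111
Add 1:  11010000 = 208
(Check: 2^8 - 48 = 256 - 48 = 208.)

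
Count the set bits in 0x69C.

0x69C = 11010011100
Count the 1s: 1 + 1 + 1 + 1 + 1 + 1 = 6

6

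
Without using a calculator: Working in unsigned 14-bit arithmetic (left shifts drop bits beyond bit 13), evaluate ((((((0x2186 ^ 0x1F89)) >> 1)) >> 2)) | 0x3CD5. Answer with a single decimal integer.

16341

0x2186 = 10000110000110
0x1F89 = 01111110001001
→ ^ → 11111000001111 = 15887
→ >> 1 → 01111100000111 = 7943
→ >> 2 → 00011111000001 = 1985
0x3CD5 = 11110011010101
→ | → 11111111010101 = 16341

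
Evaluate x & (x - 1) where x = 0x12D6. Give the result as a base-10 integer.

x = 1001011010110 = 4822
x - 1 = 1001011010101
AND   = 1001011010100 = 4820
(x & (x - 1) clears the lowest set bit of x.)

4820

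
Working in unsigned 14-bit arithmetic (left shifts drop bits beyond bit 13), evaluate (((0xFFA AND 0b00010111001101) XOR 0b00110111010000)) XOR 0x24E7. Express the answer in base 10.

0xFFA = 00111111111010
0b00010111001101 = 00010111001101
→ AND → 00010111001000 = 1480
0b00110111010000 = 00110111010000
→ XOR → 00100000011000 = 2072
0x24E7 = 10010011100111
→ XOR → 10110011111111 = 11519

11519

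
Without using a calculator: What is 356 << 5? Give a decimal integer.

11392

356 = 00000101100100
shift left by 5 → 10110010000000 = 11392
(equivalently, 356 × 2^5 = 356 × 32)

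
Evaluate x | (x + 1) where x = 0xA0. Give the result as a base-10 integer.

161

x = 10100000 = 160
x + 1 = 10100001
OR    = 10100001 = 161
(x | (x + 1) sets the lowest cleared bit.)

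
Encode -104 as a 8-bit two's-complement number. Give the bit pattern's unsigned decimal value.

152

104 in 8 bits: 01101000
Invert: 10010111
Add 1:  10011000 = 152
(Check: 2^8 - 104 = 256 - 104 = 152.)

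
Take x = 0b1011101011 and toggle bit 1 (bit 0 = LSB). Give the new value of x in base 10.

x = 1011101011
bit 1 is currently 1; toggle it via x ^ (1 << 1) = x ^ 2
→ 1011101001 = 745

745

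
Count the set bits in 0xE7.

0xE7 = 11100111
Count the 1s: 1 + 1 + 1 + 1 + 1 + 1 = 6

6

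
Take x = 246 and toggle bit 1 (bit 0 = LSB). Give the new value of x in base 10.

244

x = 011110110
bit 1 is currently 1; toggle it via x ^ (1 << 1) = x ^ 2
→ 011110100 = 244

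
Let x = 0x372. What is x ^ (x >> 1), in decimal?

715

x = 1101110010 = 882
x>>1 = 0110111001
XOR  = 1011001011 = 715
(x ^ (x >> 1) gives the standard binary-reflected Gray code of x.)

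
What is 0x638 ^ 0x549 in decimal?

0x638 = 11000111000
0x549 = 10101001001
XOR → 01101110001 = 881

881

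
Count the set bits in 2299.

2299 = 100011111011
Count the 1s: 1 + 1 + 1 + 1 + 1 + 1 + 1 + 1 = 8

8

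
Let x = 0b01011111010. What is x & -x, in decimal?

x = 1011111010 = 762
-x (two's complement) = …0100000110
AND   = 0000000010 = 2
(x & -x isolates the lowest set bit of x.)

2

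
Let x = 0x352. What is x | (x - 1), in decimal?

851

x = 1101010010 = 850
x - 1 = 1101010001
OR    = 1101010011 = 851
(x | (x - 1) sets all bits below the lowest set bit.)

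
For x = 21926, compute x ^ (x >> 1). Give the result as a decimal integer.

x = 101010110100110 = 21926
x>>1 = 010101011010011
XOR  = 111111101110101 = 32629
(x ^ (x >> 1) gives the standard binary-reflected Gray code of x.)

32629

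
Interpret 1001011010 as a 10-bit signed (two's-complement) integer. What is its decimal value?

pattern = 1001011010 (MSB is 1 ⇒ negative)
Invert: 0110100101, add 1 → 0110100110 = 422, so the value is -422.
(Equivalently: 602 - 2^10 = 602 - 1024 = -422.)

-422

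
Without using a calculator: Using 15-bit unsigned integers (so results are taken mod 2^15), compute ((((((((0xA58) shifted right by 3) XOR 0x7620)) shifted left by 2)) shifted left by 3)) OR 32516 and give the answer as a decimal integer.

32612

0xA58 = 000101001011000
→ shifted right by 3 → 000000101001011 = 331
0x7620 = 111011000100000
→ XOR → 111011101101011 = 30571
→ shifted left by 2 (mod 2^15) → 101110110101100 = 23980
→ shifted left by 3 (mod 2^15) → 110110101100000 = 28000
32516 = 111111100000100
→ OR → 111111101100100 = 32612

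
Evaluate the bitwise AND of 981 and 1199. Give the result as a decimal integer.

981 = 01111010101
1199 = 10010101111
AND → 00010000101 = 133

133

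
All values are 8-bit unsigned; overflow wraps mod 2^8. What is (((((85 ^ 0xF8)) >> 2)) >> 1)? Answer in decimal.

85 = 01010101
0xF8 = 11111000
→ ^ → 10101101 = 173
→ >> 2 → 00101011 = 43
→ >> 1 → 00010101 = 21

21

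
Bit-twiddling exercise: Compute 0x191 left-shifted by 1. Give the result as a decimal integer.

0x191 = 0110010001
shift left by 1 → 1100100010 = 802
(equivalently, 401 × 2^1 = 401 × 2)

802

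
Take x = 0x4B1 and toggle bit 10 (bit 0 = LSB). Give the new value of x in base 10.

177

x = 10010110001
bit 10 is currently 1; toggle it via x ^ (1 << 10) = x ^ 1024
→ 00010110001 = 177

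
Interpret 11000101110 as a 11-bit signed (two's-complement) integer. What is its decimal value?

-466

pattern = 11000101110 (MSB is 1 ⇒ negative)
Invert: 00111010001, add 1 → 00111010010 = 466, so the value is -466.
(Equivalently: 1582 - 2^11 = 1582 - 2048 = -466.)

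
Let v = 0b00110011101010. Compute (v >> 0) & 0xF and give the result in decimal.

10

v = 00110011101010
Shift right by 0: 00110011101010
Mask low 4 bits: 1010 = 10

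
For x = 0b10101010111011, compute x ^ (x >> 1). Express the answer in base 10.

x = 10101010111011 = 10939
x>>1 = 01010101011101
XOR  = 11111111100110 = 16358
(x ^ (x >> 1) gives the standard binary-reflected Gray code of x.)

16358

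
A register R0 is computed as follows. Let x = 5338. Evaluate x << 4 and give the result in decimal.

85408

5338 = 00001010011011010
shift left by 4 → 10100110110100000 = 85408
(equivalently, 5338 × 2^4 = 5338 × 16)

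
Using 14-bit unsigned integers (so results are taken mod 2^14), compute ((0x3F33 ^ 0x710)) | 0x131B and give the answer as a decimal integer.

15163

0x3F33 = 11111100110011
0x710 = 00011100010000
→ ^ → 11100000100011 = 14371
0x131B = 01001100011011
→ | → 11101100111011 = 15163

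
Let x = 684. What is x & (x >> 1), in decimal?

4

x = 1010101100 = 684
x>>1 = 0101010110
AND  = 0000000100 = 4
(x & (x >> 1) has a 1 wherever x has two consecutive 1 bits.)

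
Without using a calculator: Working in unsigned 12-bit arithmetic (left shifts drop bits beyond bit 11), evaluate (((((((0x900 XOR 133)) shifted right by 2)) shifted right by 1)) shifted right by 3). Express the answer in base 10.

0x900 = 100100000000
133 = 000010000101
→ XOR → 100110000101 = 2437
→ shifted right by 2 → 001001100001 = 609
→ shifted right by 1 → 000100110000 = 304
→ shifted right by 3 → 000000100110 = 38

38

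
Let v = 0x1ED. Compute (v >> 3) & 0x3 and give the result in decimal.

1

v = 0111101101
Shift right by 3: 0111101
Mask low 2 bits: 01 = 1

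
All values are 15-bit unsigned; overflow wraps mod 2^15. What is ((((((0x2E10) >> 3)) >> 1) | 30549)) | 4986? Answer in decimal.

30719

0x2E10 = 010111000010000
→ >> 3 → 000010111000010 = 1474
→ >> 1 → 000001011100001 = 737
30549 = 111011101010101
→ | → 111011111110101 = 30709
4986 = 001001101111010
→ | → 111011111111111 = 30719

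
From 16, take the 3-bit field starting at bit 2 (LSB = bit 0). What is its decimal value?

4

v = 0000010000
Shift right by 2: 00000100
Mask low 3 bits: 100 = 4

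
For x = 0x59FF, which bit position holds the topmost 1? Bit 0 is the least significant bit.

14

0x59FF = 101100111111111
The topmost 1 is at position 14 (since 2^14 = 16384 ≤ 23039 < 32768).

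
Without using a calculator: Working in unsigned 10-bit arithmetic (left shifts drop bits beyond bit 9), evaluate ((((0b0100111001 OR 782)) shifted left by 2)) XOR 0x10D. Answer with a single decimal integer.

0b0100111001 = 0100111001
782 = 1100001110
→ OR → 1100111111 = 831
→ shifted left by 2 (mod 2^10) → 0011111100 = 252
0x10D = 0100001101
→ XOR → 0111110001 = 497

497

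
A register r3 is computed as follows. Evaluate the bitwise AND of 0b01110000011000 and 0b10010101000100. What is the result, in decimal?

a = 01110000011000
b = 10010101000100
AND → 00010000000000 = 1024

1024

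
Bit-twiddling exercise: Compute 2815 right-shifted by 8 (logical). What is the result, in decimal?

10

2815 = 101011111111
shift right by 8 → 000000001010 = 10
(equivalently, floor(2815 / 256))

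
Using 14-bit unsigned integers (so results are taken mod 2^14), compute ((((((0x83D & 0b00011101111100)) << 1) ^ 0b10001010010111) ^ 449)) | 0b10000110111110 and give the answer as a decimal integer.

0x83D = 00100000111101
0b00011101111100 = 00011101111100
→ & → 00000000111100 = 60
→ << 1 (mod 2^14) → 00000001111000 = 120
0b10001010010111 = 10001010010111
→ ^ → 10001011101111 = 8943
449 = 00000111000001
→ ^ → 10001100101110 = 9006
0b10000110111110 = 10000110111110
→ | → 10001110111110 = 9150

9150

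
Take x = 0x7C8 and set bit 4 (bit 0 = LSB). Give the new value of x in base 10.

x = 0011111001000
bit 4 is currently 0; set it via x | (1 << 4) = x | 16
→ 0011111011000 = 2008

2008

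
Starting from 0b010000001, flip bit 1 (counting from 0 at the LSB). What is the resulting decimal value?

131

x = 010000001
bit 1 is currently 0; toggle it via x ^ (1 << 1) = x ^ 2
→ 010000011 = 131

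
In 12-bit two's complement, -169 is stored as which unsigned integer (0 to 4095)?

169 in 12 bits: 000010101001
Invert: 111101010110
Add 1:  111101010111 = 3927
(Check: 2^12 - 169 = 4096 - 169 = 3927.)

3927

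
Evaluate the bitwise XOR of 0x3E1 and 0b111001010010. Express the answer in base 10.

0x3E1 = 001111100001
b = 111001010010
XOR → 110110110011 = 3507

3507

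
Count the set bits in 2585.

2585 = 101000011001
Count the 1s: 1 + 1 + 1 + 1 + 1 = 5

5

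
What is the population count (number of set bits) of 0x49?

3

0x49 = 1001001
Count the 1s: 1 + 1 + 1 = 3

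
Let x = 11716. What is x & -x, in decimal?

4

x = 10110111000100 = 11716
-x (two's complement) = …01001000111100
AND   = 00000000000100 = 4
(x & -x isolates the lowest set bit of x.)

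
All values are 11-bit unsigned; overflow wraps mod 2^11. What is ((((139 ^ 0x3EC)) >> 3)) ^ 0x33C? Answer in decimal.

139 = 00010001011
0x3EC = 01111101100
→ ^ → 01101100111 = 871
→ >> 3 → 00001101100 = 108
0x33C = 01100111100
→ ^ → 01101010000 = 848

848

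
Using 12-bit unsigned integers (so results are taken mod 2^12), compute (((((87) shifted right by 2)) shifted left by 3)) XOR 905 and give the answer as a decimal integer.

801

87 = 000001010111
→ shifted right by 2 → 000000010101 = 21
→ shifted left by 3 (mod 2^12) → 000010101000 = 168
905 = 001110001001
→ XOR → 001100100001 = 801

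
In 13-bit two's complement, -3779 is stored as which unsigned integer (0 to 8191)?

3779 in 13 bits: 0111011000011
Invert: 1000100111100
Add 1:  1000100111101 = 4413
(Check: 2^13 - 3779 = 8192 - 3779 = 4413.)

4413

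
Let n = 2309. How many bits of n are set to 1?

4

2309 = 100100000101
Count the 1s: 1 + 1 + 1 + 1 = 4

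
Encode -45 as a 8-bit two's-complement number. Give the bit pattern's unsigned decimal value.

45 in 8 bits: 00101101
Invert: 11010010
Add 1:  11010011 = 211
(Check: 2^8 - 45 = 256 - 45 = 211.)

211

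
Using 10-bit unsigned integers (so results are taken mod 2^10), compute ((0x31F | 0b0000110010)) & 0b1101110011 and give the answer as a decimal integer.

0x31F = 1100011111
0b0000110010 = 0000110010
→ | → 1100111111 = 831
0b1101110011 = 1101110011
→ & → 1100110011 = 819

819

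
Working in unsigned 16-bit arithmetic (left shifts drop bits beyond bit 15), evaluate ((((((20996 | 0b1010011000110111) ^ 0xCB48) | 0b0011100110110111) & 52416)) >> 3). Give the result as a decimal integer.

408

20996 = 0101001000000100
0b1010011000110111 = 1010011000110111
→ | → 1111011000110111 = 63031
0xCB48 = 1100101101001000
→ ^ → 0011110101111111 = 15743
0b0011100110110111 = 0011100110110111
→ | → 0011110111111111 = 15871
52416 = 1100110011000000
→ & → 0000110011000000 = 3264
→ >> 3 → 0000000110011000 = 408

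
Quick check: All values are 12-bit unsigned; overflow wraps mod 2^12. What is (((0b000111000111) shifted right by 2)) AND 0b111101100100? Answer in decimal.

0b000111000111 = 000111000111
→ shifted right by 2 → 000001110001 = 113
0b111101100100 = 111101100100
→ AND → 000001100000 = 96

96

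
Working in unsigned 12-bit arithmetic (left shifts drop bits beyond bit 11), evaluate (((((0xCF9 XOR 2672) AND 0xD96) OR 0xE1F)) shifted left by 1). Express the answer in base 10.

0xCF9 = 110011111001
2672 = 101001110000
→ XOR → 011010001001 = 1673
0xD96 = 110110010110
→ AND → 010010000000 = 1152
0xE1F = 111000011111
→ OR → 111010011111 = 3743
→ shifted left by 1 (mod 2^12) → 110100111110 = 3390

3390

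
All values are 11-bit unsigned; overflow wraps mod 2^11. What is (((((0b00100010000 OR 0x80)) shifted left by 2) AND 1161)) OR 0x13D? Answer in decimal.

1341

0b00100010000 = 00100010000
0x80 = 00010000000
→ OR → 00110010000 = 400
→ shifted left by 2 (mod 2^11) → 11001000000 = 1600
1161 = 10010001001
→ AND → 10000000000 = 1024
0x13D = 00100111101
→ OR → 10100111101 = 1341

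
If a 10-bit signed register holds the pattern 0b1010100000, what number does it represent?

pattern = 1010100000 (MSB is 1 ⇒ negative)
Invert: 0101011111, add 1 → 0101100000 = 352, so the value is -352.
(Equivalently: 672 - 2^10 = 672 - 1024 = -352.)

-352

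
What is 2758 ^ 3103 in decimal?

1753

2758 = 101011000110
3103 = 110000011111
XOR → 011011011001 = 1753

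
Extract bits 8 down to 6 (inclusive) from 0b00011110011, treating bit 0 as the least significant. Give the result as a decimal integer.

3

v = 00011110011
Shift right by 6: 00011
Mask low 3 bits: 011 = 3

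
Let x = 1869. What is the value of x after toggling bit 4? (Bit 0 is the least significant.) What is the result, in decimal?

1885

x = 11101001101
bit 4 is currently 0; toggle it via x ^ (1 << 4) = x ^ 16
→ 11101011101 = 1885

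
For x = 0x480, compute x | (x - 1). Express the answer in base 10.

x = 10010000000 = 1152
x - 1 = 10001111111
OR    = 10011111111 = 1279
(x | (x - 1) sets all bits below the lowest set bit.)

1279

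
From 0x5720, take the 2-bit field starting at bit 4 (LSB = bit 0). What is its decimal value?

2

v = 101011100100000
Shift right by 4: 10101110010
Mask low 2 bits: 10 = 2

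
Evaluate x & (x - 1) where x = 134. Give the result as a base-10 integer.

x = 10000110 = 134
x - 1 = 10000101
AND   = 10000100 = 132
(x & (x - 1) clears the lowest set bit of x.)

132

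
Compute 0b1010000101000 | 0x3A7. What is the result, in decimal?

a = 1010000101000
0x3A7 = 0001110100111
 OR → 1011110101111 = 6063

6063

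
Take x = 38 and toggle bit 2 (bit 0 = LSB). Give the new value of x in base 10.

34

x = 00000100110
bit 2 is currently 1; toggle it via x ^ (1 << 2) = x ^ 4
→ 00000100010 = 34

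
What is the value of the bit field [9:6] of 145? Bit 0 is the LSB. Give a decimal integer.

2

v = 0010010001
Shift right by 6: 0010
Mask low 4 bits: 0010 = 2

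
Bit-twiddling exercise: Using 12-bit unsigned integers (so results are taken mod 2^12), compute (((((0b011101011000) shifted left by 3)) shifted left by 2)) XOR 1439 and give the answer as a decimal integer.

3743

0b011101011000 = 011101011000
→ shifted left by 3 (mod 2^12) → 101011000000 = 2752
→ shifted left by 2 (mod 2^12) → 101100000000 = 2816
1439 = 010110011111
→ XOR → 111010011111 = 3743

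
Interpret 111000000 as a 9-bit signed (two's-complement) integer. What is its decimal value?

-64

pattern = 111000000 (MSB is 1 ⇒ negative)
Invert: 000111111, add 1 → 001000000 = 64, so the value is -64.
(Equivalently: 448 - 2^9 = 448 - 512 = -64.)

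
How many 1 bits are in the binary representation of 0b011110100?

n = 11110100
Count the 1s: 1 + 1 + 1 + 1 + 1 = 5

5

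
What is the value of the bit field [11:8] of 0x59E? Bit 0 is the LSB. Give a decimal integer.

v = 010110011110
Shift right by 8: 0101
Mask low 4 bits: 0101 = 5

5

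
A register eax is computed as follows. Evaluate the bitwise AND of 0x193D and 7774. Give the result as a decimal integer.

6172

0x193D = 1100100111101
7774 = 1111001011110
AND → 1100000011100 = 6172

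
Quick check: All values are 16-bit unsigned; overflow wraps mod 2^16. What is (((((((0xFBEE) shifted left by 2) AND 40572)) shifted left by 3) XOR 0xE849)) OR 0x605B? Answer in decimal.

63963

0xFBEE = 1111101111101110
→ shifted left by 2 (mod 2^16) → 1110111110111000 = 61368
40572 = 1001111001111100
→ AND → 1000111000111000 = 36408
→ shifted left by 3 (mod 2^16) → 0111000111000000 = 29120
0xE849 = 1110100001001001
→ XOR → 1001100110001001 = 39305
0x605B = 0110000001011011
→ OR → 1111100111011011 = 63963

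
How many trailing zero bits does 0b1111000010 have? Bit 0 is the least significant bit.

1

0b1111000010 = 1111000010
Trailing zeros: 1, so the lowest set bit is bit 1 (value 2).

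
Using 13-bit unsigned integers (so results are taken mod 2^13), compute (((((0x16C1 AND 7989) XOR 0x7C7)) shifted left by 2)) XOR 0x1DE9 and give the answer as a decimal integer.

0x16C1 = 1011011000001
7989 = 1111100110101
→ AND → 1011000000001 = 5633
0x7C7 = 0011111000111
→ XOR → 1000111000110 = 4550
→ shifted left by 2 (mod 2^13) → 0011100011000 = 1816
0x1DE9 = 1110111101001
→ XOR → 1101011110001 = 6897

6897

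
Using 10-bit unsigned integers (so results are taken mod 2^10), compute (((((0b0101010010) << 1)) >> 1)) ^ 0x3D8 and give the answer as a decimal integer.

650

0b0101010010 = 0101010010
→ << 1 (mod 2^10) → 1010100100 = 676
→ >> 1 → 0101010010 = 338
0x3D8 = 1111011000
→ ^ → 1010001010 = 650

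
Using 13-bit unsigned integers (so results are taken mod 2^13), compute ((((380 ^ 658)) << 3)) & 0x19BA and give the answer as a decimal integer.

6448

380 = 0000101111100
658 = 0001010010010
→ ^ → 0001111101110 = 1006
→ << 3 (mod 2^13) → 1111101110000 = 8048
0x19BA = 1100110111010
→ & → 1100100110000 = 6448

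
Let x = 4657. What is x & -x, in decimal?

1

x = 1001000110001 = 4657
-x (two's complement) = …0110111001111
AND   = 0000000000001 = 1
(x & -x isolates the lowest set bit of x.)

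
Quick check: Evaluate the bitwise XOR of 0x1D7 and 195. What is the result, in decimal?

0x1D7 = 111010111
195 = 011000011
XOR → 100010100 = 276

276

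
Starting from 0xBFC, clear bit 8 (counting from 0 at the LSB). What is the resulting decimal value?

x = 101111111100
bit 8 is currently 1; clear it via x & ~(1 << 8) = x & ~256
→ 101011111100 = 2812

2812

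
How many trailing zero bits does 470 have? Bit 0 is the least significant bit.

470 = 111010110
Trailing zeros: 1, so the lowest set bit is bit 1 (value 2).

1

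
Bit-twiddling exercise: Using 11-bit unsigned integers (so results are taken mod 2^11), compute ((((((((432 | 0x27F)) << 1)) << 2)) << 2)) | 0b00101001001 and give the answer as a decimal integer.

432 = 00110110000
0x27F = 01001111111
→ | → 01111111111 = 1023
→ << 1 (mod 2^11) → 11111111110 = 2046
→ << 2 (mod 2^11) → 11111111000 = 2040
→ << 2 (mod 2^11) → 11111100000 = 2016
0b00101001001 = 00101001001
→ | → 11111101001 = 2025

2025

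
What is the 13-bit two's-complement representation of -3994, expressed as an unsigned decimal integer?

3994 in 13 bits: 0111110011010
Invert: 1000001100101
Add 1:  1000001100110 = 4198
(Check: 2^13 - 3994 = 8192 - 3994 = 4198.)

4198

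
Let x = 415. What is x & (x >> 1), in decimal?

x = 110011111 = 415
x>>1 = 011001111
AND  = 010001111 = 143
(x & (x >> 1) has a 1 wherever x has two consecutive 1 bits.)

143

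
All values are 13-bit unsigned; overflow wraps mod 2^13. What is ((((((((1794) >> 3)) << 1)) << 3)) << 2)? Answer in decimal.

6144

1794 = 0011100000010
→ >> 3 → 0000011100000 = 224
→ << 1 (mod 2^13) → 0000111000000 = 448
→ << 3 (mod 2^13) → 0111000000000 = 3584
→ << 2 (mod 2^13) → 1100000000000 = 6144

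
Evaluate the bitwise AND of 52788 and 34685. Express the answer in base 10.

34356

52788 = 1100111000110100
34685 = 1000011101111101
AND → 1000011000110100 = 34356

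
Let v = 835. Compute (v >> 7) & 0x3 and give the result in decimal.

2

v = 1101000011
Shift right by 7: 110
Mask low 2 bits: 10 = 2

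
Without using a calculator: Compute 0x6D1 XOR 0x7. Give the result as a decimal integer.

0x6D1 = 11011010001
0x7 = 00000000111
XOR → 11011010110 = 1750

1750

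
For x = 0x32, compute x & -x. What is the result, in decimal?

2

x = 110010 = 50
-x (two's complement) = …001110
AND   = 000010 = 2
(x & -x isolates the lowest set bit of x.)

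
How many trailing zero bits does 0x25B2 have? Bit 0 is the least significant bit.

1

0x25B2 = 10010110110010
Trailing zeros: 1, so the lowest set bit is bit 1 (value 2).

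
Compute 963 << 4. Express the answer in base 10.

15408

963 = 00001111000011
shift left by 4 → 11110000110000 = 15408
(equivalently, 963 × 2^4 = 963 × 16)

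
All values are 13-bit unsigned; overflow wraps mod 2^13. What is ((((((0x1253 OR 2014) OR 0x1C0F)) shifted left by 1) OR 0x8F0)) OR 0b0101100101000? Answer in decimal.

8190

0x1253 = 1001001010011
2014 = 0011111011110
→ OR → 1011111011111 = 6111
0x1C0F = 1110000001111
→ OR → 1111111011111 = 8159
→ shifted left by 1 (mod 2^13) → 1111110111110 = 8126
0x8F0 = 0100011110000
→ OR → 1111111111110 = 8190
0b0101100101000 = 0101100101000
→ OR → 1111111111110 = 8190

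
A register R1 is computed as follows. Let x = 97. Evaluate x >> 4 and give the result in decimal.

97 = 1100001
shift right by 4 → 0000110 = 6
(equivalently, floor(97 / 16))

6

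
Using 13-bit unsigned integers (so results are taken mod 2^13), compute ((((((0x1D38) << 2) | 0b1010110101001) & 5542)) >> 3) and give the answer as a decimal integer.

692

0x1D38 = 1110100111000
→ << 2 (mod 2^13) → 1010011100000 = 5344
0b1010110101001 = 1010110101001
→ | → 1010111101001 = 5609
5542 = 1010110100110
→ & → 1010110100000 = 5536
→ >> 3 → 0001010110100 = 692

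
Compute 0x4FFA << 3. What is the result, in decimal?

0x4FFA = 000100111111111010
shift left by 3 → 100111111111010000 = 163792
(equivalently, 20474 × 2^3 = 20474 × 8)

163792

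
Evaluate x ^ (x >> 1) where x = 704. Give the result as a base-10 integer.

x = 1011000000 = 704
x>>1 = 0101100000
XOR  = 1110100000 = 928
(x ^ (x >> 1) gives the standard binary-reflected Gray code of x.)

928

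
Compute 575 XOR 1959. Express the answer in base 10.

575 = 01000111111
1959 = 11110100111
XOR → 10110011000 = 1432

1432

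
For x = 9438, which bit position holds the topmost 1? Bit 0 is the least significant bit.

9438 = 10010011011110
The topmost 1 is at position 13 (since 2^13 = 8192 ≤ 9438 < 16384).

13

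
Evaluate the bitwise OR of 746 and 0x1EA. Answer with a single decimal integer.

746 = 1011101010
0x1EA = 0111101010
 OR → 1111101010 = 1002

1002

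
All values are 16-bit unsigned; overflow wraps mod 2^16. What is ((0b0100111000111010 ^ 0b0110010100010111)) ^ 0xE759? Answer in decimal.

52340

0b0100111000111010 = 0100111000111010
0b0110010100010111 = 0110010100010111
→ ^ → 0010101100101101 = 11053
0xE759 = 1110011101011001
→ ^ → 1100110001110100 = 52340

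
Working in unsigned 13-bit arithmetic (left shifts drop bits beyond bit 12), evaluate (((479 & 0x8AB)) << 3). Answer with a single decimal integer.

479 = 0000111011111
0x8AB = 0100010101011
→ & → 0000010001011 = 139
→ << 3 (mod 2^13) → 0010001011000 = 1112

1112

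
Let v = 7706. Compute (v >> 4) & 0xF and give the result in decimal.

1

v = 1111000011010
Shift right by 4: 111100001
Mask low 4 bits: 0001 = 1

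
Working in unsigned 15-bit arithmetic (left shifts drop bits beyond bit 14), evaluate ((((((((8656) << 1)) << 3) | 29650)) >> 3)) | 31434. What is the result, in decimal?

32762

8656 = 010000111010000
→ << 1 (mod 2^15) → 100001110100000 = 17312
→ << 3 (mod 2^15) → 001110100000000 = 7424
29650 = 111001111010010
→ | → 111111111010010 = 32722
→ >> 3 → 000111111111010 = 4090
31434 = 111101011001010
→ | → 111111111111010 = 32762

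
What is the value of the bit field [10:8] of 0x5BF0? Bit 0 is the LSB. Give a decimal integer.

3

v = 101101111110000
Shift right by 8: 1011011
Mask low 3 bits: 011 = 3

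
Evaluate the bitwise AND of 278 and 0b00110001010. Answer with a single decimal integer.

258

278 = 100010110
b = 110001010
AND → 100000010 = 258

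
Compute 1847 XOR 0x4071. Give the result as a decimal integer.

1847 = 000011100110111
0x4071 = 100000001110001
XOR → 100011101000110 = 18246

18246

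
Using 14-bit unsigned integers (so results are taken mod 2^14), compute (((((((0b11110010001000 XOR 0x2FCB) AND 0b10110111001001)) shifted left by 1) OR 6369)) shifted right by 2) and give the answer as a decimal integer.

0b11110010001000 = 11110010001000
0x2FCB = 10111111001011
→ XOR → 01001101000011 = 4931
0b10110111001001 = 10110111001001
→ AND → 00000101000001 = 321
→ shifted left by 1 (mod 2^14) → 00001010000010 = 642
6369 = 01100011100001
→ OR → 01101011100011 = 6883
→ shifted right by 2 → 00011010111000 = 1720

1720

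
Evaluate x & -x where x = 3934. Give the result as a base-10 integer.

x = 111101011110 = 3934
-x (two's complement) = …000010100010
AND   = 000000000010 = 2
(x & -x isolates the lowest set bit of x.)

2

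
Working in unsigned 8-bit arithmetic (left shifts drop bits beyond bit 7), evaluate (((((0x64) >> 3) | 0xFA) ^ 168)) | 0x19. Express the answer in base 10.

0x64 = 01100100
→ >> 3 → 00001100 = 12
0xFA = 11111010
→ | → 11111110 = 254
168 = 10101000
→ ^ → 01010110 = 86
0x19 = 00011001
→ | → 01011111 = 95

95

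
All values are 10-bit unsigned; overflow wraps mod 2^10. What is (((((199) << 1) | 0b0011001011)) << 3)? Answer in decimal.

632

199 = 0011000111
→ << 1 (mod 2^10) → 0110001110 = 398
0b0011001011 = 0011001011
→ | → 0111001111 = 463
→ << 3 (mod 2^10) → 1001111000 = 632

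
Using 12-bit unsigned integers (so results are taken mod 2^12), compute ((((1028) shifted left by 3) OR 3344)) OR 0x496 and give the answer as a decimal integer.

1028 = 010000000100
→ shifted left by 3 (mod 2^12) → 000000100000 = 32
3344 = 110100010000
→ OR → 110100110000 = 3376
0x496 = 010010010110
→ OR → 110110110110 = 3510

3510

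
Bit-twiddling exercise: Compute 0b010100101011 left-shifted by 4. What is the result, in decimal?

21168

x = 000010100101011
shift left by 4 → 101001010110000 = 21168
(equivalently, 1323 × 2^4 = 1323 × 16)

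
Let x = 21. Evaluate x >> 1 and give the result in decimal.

21 = 10101
shift right by 1 → 01010 = 10
(equivalently, floor(21 / 2))

10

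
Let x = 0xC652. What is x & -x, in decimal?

x = 1100011001010010 = 50770
-x (two's complement) = …0011100110101110
AND   = 0000000000000010 = 2
(x & -x isolates the lowest set bit of x.)

2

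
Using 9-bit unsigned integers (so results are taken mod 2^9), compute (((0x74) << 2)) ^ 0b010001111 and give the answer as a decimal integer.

351

0x74 = 001110100
→ << 2 (mod 2^9) → 111010000 = 464
0b010001111 = 010001111
→ ^ → 101011111 = 351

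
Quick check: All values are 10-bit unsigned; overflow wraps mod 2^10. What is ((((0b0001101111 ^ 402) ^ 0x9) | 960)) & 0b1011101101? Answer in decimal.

0b0001101111 = 0001101111
402 = 0110010010
→ ^ → 0111111101 = 509
0x9 = 0000001001
→ ^ → 0111110100 = 500
960 = 1111000000
→ | → 1111110100 = 1012
0b1011101101 = 1011101101
→ & → 1011100100 = 740

740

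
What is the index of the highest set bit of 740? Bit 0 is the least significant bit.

740 = 1011100100
The topmost 1 is at position 9 (since 2^9 = 512 ≤ 740 < 1024).

9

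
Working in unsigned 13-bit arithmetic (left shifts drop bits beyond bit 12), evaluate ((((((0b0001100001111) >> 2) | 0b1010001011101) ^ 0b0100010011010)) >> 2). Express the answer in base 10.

0b0001100001111 = 0001100001111
→ >> 2 → 0000011000011 = 195
0b1010001011101 = 1010001011101
→ | → 1010011011111 = 5343
0b0100010011010 = 0100010011010
→ ^ → 1110001000101 = 7237
→ >> 2 → 0011100010001 = 1809

1809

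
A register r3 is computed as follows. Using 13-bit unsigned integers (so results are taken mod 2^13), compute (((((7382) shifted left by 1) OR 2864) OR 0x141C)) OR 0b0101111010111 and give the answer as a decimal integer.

7382 = 1110011010110
→ shifted left by 1 (mod 2^13) → 1100110101100 = 6572
2864 = 0101100110000
→ OR → 1101110111100 = 7100
0x141C = 1010000011100
→ OR → 1111110111100 = 8124
0b0101111010111 = 0101111010111
→ OR → 1111111111111 = 8191

8191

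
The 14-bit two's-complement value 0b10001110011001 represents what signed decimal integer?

pattern = 10001110011001 (MSB is 1 ⇒ negative)
Invert: 01110001100110, add 1 → 01110001100111 = 7271, so the value is -7271.
(Equivalently: 9113 - 2^14 = 9113 - 16384 = -7271.)

-7271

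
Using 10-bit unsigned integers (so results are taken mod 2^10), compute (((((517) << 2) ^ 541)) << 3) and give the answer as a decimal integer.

517 = 1000000101
→ << 2 (mod 2^10) → 0000010100 = 20
541 = 1000011101
→ ^ → 1000001001 = 521
→ << 3 (mod 2^10) → 0001001000 = 72

72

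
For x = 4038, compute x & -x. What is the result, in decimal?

2

x = 111111000110 = 4038
-x (two's complement) = …000000111010
AND   = 000000000010 = 2
(x & -x isolates the lowest set bit of x.)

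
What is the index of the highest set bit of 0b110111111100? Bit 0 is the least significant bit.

0b110111111100 = 110111111100
The topmost 1 is at position 11 (since 2^11 = 2048 ≤ 3580 < 4096).

11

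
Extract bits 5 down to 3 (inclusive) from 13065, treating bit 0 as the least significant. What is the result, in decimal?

v = 11001100001001
Shift right by 3: 11001100001
Mask low 3 bits: 001 = 1

1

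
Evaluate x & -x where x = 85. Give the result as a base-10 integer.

x = 1010101 = 85
-x (two's complement) = …0101011
AND   = 0000001 = 1
(x & -x isolates the lowest set bit of x.)

1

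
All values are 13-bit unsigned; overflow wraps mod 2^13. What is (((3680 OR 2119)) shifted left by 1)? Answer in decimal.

7374

3680 = 0111001100000
2119 = 0100001000111
→ OR → 0111001100111 = 3687
→ shifted left by 1 (mod 2^13) → 1110011001110 = 7374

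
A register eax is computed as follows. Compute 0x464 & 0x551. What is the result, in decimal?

1088

0x464 = 10001100100
0x551 = 10101010001
AND → 10001000000 = 1088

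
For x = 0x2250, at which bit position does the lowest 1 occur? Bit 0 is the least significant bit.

4

0x2250 = 10001001010000
Trailing zeros: 4, so the lowest set bit is bit 4 (value 16).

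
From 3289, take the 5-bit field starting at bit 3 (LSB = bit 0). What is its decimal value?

27

v = 110011011001
Shift right by 3: 110011011
Mask low 5 bits: 11011 = 27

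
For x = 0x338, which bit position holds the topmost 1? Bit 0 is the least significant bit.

9

0x338 = 1100111000
The topmost 1 is at position 9 (since 2^9 = 512 ≤ 824 < 1024).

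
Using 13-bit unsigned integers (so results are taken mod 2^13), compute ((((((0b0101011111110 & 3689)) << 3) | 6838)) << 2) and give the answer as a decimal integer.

0b0101011111110 = 0101011111110
3689 = 0111001101001
→ & → 0101001101000 = 2664
→ << 3 (mod 2^13) → 1001101000000 = 4928
6838 = 1101010110110
→ | → 1101111110110 = 7158
→ << 2 (mod 2^13) → 0111111011000 = 4056

4056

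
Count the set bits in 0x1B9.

6

0x1B9 = 110111001
Count the 1s: 1 + 1 + 1 + 1 + 1 + 1 = 6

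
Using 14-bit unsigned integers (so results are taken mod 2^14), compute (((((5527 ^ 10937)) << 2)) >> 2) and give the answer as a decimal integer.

3886

5527 = 01010110010111
10937 = 10101010111001
→ ^ → 11111100101110 = 16174
→ << 2 (mod 2^14) → 11110010111000 = 15544
→ >> 2 → 00111100101110 = 3886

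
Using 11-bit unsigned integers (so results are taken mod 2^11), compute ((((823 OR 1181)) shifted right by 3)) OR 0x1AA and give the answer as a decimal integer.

823 = 01100110111
1181 = 10010011101
→ OR → 11110111111 = 1983
→ shifted right by 3 → 00011110111 = 247
0x1AA = 00110101010
→ OR → 00111111111 = 511

511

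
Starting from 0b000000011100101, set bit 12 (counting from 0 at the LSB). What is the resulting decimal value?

x = 000000011100101
bit 12 is currently 0; set it via x | (1 << 12) = x | 4096
→ 001000011100101 = 4325

4325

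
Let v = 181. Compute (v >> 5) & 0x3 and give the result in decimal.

v = 0010110101
Shift right by 5: 00101
Mask low 2 bits: 01 = 1

1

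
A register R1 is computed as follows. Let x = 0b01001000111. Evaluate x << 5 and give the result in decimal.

x = 000001001000111
shift left by 5 → 100100011100000 = 18656
(equivalently, 583 × 2^5 = 583 × 32)

18656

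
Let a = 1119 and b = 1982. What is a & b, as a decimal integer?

1119 = 10001011111
1982 = 11110111110
AND → 10000011110 = 1054

1054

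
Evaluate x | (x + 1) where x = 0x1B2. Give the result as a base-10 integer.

435

x = 110110010 = 434
x + 1 = 110110011
OR    = 110110011 = 435
(x | (x + 1) sets the lowest cleared bit.)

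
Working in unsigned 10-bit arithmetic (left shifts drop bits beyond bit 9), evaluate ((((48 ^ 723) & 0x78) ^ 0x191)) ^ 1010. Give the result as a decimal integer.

515

48 = 0000110000
723 = 1011010011
→ ^ → 1011100011 = 739
0x78 = 0001111000
→ & → 0001100000 = 96
0x191 = 0110010001
→ ^ → 0111110001 = 497
1010 = 1111110010
→ ^ → 1000000011 = 515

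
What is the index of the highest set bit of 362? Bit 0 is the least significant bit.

362 = 101101010
The topmost 1 is at position 8 (since 2^8 = 256 ≤ 362 < 512).

8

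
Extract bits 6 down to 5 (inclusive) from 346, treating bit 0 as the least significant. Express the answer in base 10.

2

v = 0101011010
Shift right by 5: 01010
Mask low 2 bits: 10 = 2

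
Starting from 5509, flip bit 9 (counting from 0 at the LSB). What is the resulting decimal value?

x = 1010110000101
bit 9 is currently 0; toggle it via x ^ (1 << 9) = x ^ 512
→ 1011110000101 = 6021

6021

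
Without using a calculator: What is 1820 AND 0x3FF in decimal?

796

1820 = 11100011100
0x3FF = 01111111111
AND → 01100011100 = 796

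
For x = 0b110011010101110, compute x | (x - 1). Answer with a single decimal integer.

26287

x = 110011010101110 = 26286
x - 1 = 110011010101101
OR    = 110011010101111 = 26287
(x | (x - 1) sets all bits below the lowest set bit.)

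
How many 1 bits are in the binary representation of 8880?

8880 = 10001010110000
Count the 1s: 1 + 1 + 1 + 1 + 1 = 5

5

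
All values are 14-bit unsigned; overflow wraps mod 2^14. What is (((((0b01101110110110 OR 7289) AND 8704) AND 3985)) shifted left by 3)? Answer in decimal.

0b01101110110110 = 01101110110110
7289 = 01110001111001
→ OR → 01111111111111 = 8191
8704 = 10001000000000
→ AND → 00001000000000 = 512
3985 = 00111110010001
→ AND → 00001000000000 = 512
→ shifted left by 3 (mod 2^14) → 01000000000000 = 4096

4096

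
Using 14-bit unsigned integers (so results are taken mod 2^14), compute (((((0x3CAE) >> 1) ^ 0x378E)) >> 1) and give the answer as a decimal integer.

0x3CAE = 11110010101110
→ >> 1 → 01111001010111 = 7767
0x378E = 11011110001110
→ ^ → 10100111011001 = 10713
→ >> 1 → 01010011101100 = 5356

5356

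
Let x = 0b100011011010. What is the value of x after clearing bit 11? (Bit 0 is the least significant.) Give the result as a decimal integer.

x = 100011011010
bit 11 is currently 1; clear it via x & ~(1 << 11) = x & ~2048
→ 000011011010 = 218

218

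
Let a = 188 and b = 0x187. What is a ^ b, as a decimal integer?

315

188 = 010111100
0x187 = 110000111
XOR → 100111011 = 315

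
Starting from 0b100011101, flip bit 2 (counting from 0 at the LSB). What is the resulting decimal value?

281

x = 100011101
bit 2 is currently 1; toggle it via x ^ (1 << 2) = x ^ 4
→ 100011001 = 281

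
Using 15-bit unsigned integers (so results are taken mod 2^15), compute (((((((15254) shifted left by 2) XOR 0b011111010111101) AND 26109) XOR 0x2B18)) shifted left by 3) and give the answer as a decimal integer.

15254 = 011101110010110
→ shifted left by 2 (mod 2^15) → 110111001011000 = 28248
0b011111010111101 = 011111010111101
→ XOR → 101000011100101 = 20709
26109 = 110010111111101
→ AND → 100000011100101 = 16613
0x2B18 = 010101100011000
→ XOR → 110101111111101 = 27645
→ shifted left by 3 (mod 2^15) → 101111111101000 = 24552

24552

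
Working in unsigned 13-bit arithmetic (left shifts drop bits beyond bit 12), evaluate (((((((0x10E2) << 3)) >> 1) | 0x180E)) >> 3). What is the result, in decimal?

881

0x10E2 = 1000011100010
→ << 3 (mod 2^13) → 0011100010000 = 1808
→ >> 1 → 0001110001000 = 904
0x180E = 1100000001110
→ | → 1101110001110 = 7054
→ >> 3 → 0001101110001 = 881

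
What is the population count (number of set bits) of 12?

2

12 = 1100
Count the 1s: 1 + 1 = 2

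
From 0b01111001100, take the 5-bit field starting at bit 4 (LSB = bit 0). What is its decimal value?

28

v = 01111001100
Shift right by 4: 0111100
Mask low 5 bits: 11100 = 28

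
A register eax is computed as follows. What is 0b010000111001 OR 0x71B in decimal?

a = 10000111001
0x71B = 11100011011
 OR → 11100111011 = 1851

1851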